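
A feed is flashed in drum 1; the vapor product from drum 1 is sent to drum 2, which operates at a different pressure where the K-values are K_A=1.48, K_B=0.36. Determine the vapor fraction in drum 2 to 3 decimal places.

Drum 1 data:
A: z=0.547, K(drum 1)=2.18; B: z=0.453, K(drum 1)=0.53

Drum 1:
Let ψ₁ = V/F and solve Σ zᵢ(Kᵢ−1)/(1+ψ₁(Kᵢ−1)) = 0.
Check two-phase: ΣzᵢKᵢ = 1.433 > 1 and Σzᵢ/Kᵢ = 1.106 > 1, so g(0) = 0.433 > 0 and g(1) = -0.106 < 0.
Iterate (Newton) starting at ψ₁ = 0.5:
  ψ₁ = 0.500: g = 0.1276, g' = -0.472 → ψ₁ = 0.770
  ψ₁ = 0.770: g = 0.0044, g' = -0.455 → ψ₁ = 0.780
Converged at ψ₁ = 0.780.
Drum-1 compositions:
  A: x = 0.285, y = 0.621
  B: x = 0.715, y = 0.379
Drum-2 feed = drum-1 vapor: z₂ = (0.6210, 0.3790).
Drum 2:
Binary case is linear: z₁(K₁−1)(1+ψ₂(K₂−1)) + z₂(K₂−1)(1+ψ₂(K₁−1)) = 0
⇒ ψ₂ = [z₁(K₁−1)+z₂(K₂−1)] / [−(K₁−1)(K₂−1)] = 0.0555/0.3072 = 0.181
  A: x = 0.571, y = 0.846
  B: x = 0.429, y = 0.154

V/F (drum 2) = 0.181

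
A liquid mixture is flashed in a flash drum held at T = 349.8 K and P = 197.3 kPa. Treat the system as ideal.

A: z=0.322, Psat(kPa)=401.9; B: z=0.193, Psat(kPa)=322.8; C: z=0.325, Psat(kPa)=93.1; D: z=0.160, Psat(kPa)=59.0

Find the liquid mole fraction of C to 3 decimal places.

x_C = 0.392

Raoult's law: Kᵢ = Pᵢˢᵃᵗ/P = Pᵢˢᵃᵗ/197.3.
  K_A = 401.9/197.3 = 2.03700, K_B = 322.8/197.3 = 1.63609, K_C = 93.1/197.3 = 0.47187, K_D = 59.0/197.3 = 0.29904
Rachford–Rice: g(V/F) = Σ zᵢ(Kᵢ−1)/(1+V/F(Kᵢ−1)) = 0.
g(0) = ΣzᵢKᵢ − 1 = 0.173 and g(1) = 1 − Σzᵢ/Kᵢ = -0.500, so a root lies in (0, 1).
Newton–Raphson from V/F = 0.45:
  V/F = 0.450: g = -0.0659, g' = -0.532 → V/F = 0.326
  V/F = 0.326: g = -0.0016, g' = -0.511 → V/F = 0.323
Converged at V/F = 0.323.
Compositions from xᵢ = zᵢ/(1+V/F(Kᵢ−1)), yᵢ = Kᵢxᵢ:
  A: x = 0.241, y = 0.491
  B: x = 0.160, y = 0.262
  C: x = 0.392, y = 0.185
  D: x = 0.207, y = 0.062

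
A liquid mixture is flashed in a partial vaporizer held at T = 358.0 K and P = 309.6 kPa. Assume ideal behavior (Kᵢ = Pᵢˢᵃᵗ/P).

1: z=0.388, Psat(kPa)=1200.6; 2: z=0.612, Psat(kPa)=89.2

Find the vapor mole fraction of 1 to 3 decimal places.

Raoult's law: Kᵢ = Pᵢˢᵃᵗ/P = Pᵢˢᵃᵗ/309.6.
  K_1 = 1200.6/309.6 = 3.87791, K_2 = 89.2/309.6 = 0.28811
Material balance + equilibrium reduce to Σ zᵢ(Kᵢ−1)/(1+β(Kᵢ−1)) = 0.
Check two-phase: ΣzᵢKᵢ = 1.681 > 1 and Σzᵢ/Kᵢ = 2.224 > 1, so g(0) = 0.681 > 0 and g(1) = -1.224 < 0.
Newton iteration, β⁰ = 0.5:
  β = 0.500: g = -0.2186, g' = -1.288 → β = 0.330
  β = 0.330: g = 0.0029, g' = -1.375 → β = 0.332
Converged at β = 0.332.
Compositions from xᵢ = zᵢ/(1+β(Kᵢ−1)), yᵢ = Kᵢxᵢ:
  1: x = 0.198, y = 0.769
  2: x = 0.802, y = 0.231

y_1 = 0.769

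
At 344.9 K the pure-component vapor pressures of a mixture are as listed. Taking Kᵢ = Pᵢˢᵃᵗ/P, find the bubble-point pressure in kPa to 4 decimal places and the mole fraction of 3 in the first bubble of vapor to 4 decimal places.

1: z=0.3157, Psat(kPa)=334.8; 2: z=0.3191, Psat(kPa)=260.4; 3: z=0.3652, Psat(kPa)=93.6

At the bubble point ψ → 0, so ΣzᵢKᵢ = 1 with Kᵢ = Pᵢˢᵃᵗ/P ⇒ P = ΣzᵢPᵢˢᵃᵗ.
P = 0.3157·334.8 + 0.3191·260.4 + 0.3652·93.6 = 222.9727 kPa
yᵢ = zᵢPᵢˢᵃᵗ/P ⇒ y_3 = 0.3652·93.6/222.9727 = 0.1533

Pbub = 222.9727 kPa, y_3 = 0.1533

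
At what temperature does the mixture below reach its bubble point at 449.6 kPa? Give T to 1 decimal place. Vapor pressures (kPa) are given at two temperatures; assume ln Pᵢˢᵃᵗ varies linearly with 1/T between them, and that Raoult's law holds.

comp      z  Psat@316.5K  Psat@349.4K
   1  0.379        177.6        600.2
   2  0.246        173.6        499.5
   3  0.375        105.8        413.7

T = 346.0 K

Bubble-point temperature: ΣzᵢPᵢˢᵃᵗ(T) = P. Interpolate ln Pᵢˢᵃᵗ = aᵢ + bᵢ/T.
  T = 316.5 K: ΣzᵢPᵢˢᵃᵗ = 149.69 kPa
  T = 349.4 K: ΣzᵢPᵢˢᵃᵗ = 505.49 kPa
  T = 332.9 K: ΣzᵢPᵢˢᵃᵗ = 282.49 kPa
  T = 341.1 K: ΣzᵢPᵢˢᵃᵗ = 379.75 kPa
  T = 345.2 K: ΣzᵢPᵢˢᵃᵗ = 438.09 kPa
  T = 347.3 K: ΣzᵢPᵢˢᵃᵗ = 470.78 kPa
  T = 346.2 K: ΣzᵢPᵢˢᵃᵗ = 453.41 kPa
Interpolating between 345.2 K and 346.2 K gives T ≈ 346.0 K.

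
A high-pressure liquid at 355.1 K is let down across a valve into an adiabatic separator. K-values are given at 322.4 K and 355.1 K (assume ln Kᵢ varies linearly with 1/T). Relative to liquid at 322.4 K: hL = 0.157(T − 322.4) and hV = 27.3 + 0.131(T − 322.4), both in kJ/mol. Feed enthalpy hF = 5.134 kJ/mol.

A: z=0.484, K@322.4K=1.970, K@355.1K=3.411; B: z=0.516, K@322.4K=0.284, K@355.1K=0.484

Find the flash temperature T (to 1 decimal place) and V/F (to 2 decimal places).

T = 323.9 K, V/F = 0.18

Adiabatic flash: solve Rachford–Rice at each trial T, then check hF = ψ·hV(T) + (1−ψ)·hL(T).
  T = 322.4 K: K = (1.970, 0.284), RR gives ψ = 0.144, H_out = 3.932 kJ/mol
  T = 355.1 K: K = (3.411, 0.484), RR gives ψ = 0.724, H_out = 24.283 kJ/mol
  T = 338.8 K: K = (2.629, 0.376), RR gives ψ = 0.459, H_out = 14.902 kJ/mol
  T = 330.6 K: K = (2.284, 0.328), RR gives ψ = 0.318, H_out = 9.906 kJ/mol
  T = 326.5 K: K = (2.123, 0.305), RR gives ψ = 0.237, H_out = 7.099 kJ/mol
  T = 324.4 K: K = (2.044, 0.294), RR gives ψ = 0.191, H_out = 5.532 kJ/mol
Linear interpolation between T = 322.4 (H_out = 3.932) and T = 324.4 (H_out = 5.532) on hF = 5.134 gives T ≈ 323.9 K, at which ψ = 0.18.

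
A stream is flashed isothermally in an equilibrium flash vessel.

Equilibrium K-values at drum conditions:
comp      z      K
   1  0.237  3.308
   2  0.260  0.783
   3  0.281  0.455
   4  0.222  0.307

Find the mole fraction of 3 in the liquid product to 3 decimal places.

x_3 = 0.308

Rachford–Rice: g(ψ) = Σ zᵢ(Kᵢ−1)/(1+ψ(Kᵢ−1)) = 0.
Check two-phase: ΣzᵢKᵢ = 1.184 > 1 and Σzᵢ/Kᵢ = 1.744 > 1, so g(0) = 0.184 > 0 and g(1) = -0.744 < 0.
Newton–Raphson from ψ = 0.5:
  ψ = 0.500: g = -0.2553, g' = -0.695 → ψ = 0.133
  ψ = 0.133: g = 0.0262, g' = -0.979 → ψ = 0.159
  ψ = 0.159: g = 0.0008, g' = -0.923 → ψ = 0.160
Converged at ψ = 0.160.
Compositions from xᵢ = zᵢ/(1+ψ(Kᵢ−1)), yᵢ = Kᵢxᵢ:
  1: x = 0.173, y = 0.572
  2: x = 0.269, y = 0.211
  3: x = 0.308, y = 0.140
  4: x = 0.250, y = 0.077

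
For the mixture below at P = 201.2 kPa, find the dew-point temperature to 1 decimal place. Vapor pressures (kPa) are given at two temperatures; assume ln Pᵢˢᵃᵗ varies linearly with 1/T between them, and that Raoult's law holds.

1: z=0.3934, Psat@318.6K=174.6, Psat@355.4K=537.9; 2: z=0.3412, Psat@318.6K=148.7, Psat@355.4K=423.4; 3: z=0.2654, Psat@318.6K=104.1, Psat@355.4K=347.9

Dew-point temperature: Σzᵢ·P/Pᵢˢᵃᵗ(T) = 1. Interpolate ln Pᵢˢᵃᵗ = aᵢ + bᵢ/T.
  T = 318.6 K: ΣzᵢP/Pᵢˢᵃᵗ = 1.4280
  T = 355.4 K: ΣzᵢP/Pᵢˢᵃᵗ = 0.4628
  T = 337.0 K: ΣzᵢP/Pᵢˢᵃᵗ = 0.7879
  T = 327.8 K: ΣzᵢP/Pᵢˢᵃᵗ = 1.0517
  T = 332.4 K: ΣzᵢP/Pᵢˢᵃᵗ = 0.9084
  T = 330.1 K: ΣzᵢP/Pᵢˢᵃᵗ = 0.9769
Interpolating between 327.8 K and 330.1 K gives T ≈ 329.4 K.

T = 329.4 K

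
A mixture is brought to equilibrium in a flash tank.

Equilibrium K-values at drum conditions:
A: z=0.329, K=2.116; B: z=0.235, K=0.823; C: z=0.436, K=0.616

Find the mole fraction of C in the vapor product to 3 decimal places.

y_C = 0.323

Material balance + equilibrium reduce to Σ zᵢ(Kᵢ−1)/(1+ψ(Kᵢ−1)) = 0.
g(0) = ΣzᵢKᵢ − 1 = 0.158 and g(1) = 1 − Σzᵢ/Kᵢ = -0.149, so a root lies in (0, 1).
Newton iteration, ψ⁰ = 0.62:
  ψ = 0.620: g = -0.0495, g' = -0.263 → ψ = 0.432
  ψ = 0.432: g = 0.0019, g' = -0.288 → ψ = 0.439
Converged at ψ = 0.439.
Compositions from xᵢ = zᵢ/(1+ψ(Kᵢ−1)), yᵢ = Kᵢxᵢ:
  A: x = 0.221, y = 0.467
  B: x = 0.255, y = 0.210
  C: x = 0.524, y = 0.323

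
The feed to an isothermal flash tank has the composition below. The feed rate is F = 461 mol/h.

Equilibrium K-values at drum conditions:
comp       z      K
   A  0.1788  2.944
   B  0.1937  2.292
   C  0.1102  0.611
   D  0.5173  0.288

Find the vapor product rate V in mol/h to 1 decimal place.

V = 79.1 mol/h

Material balance + equilibrium reduce to Σ zᵢ(Kᵢ−1)/(1+ψ(Kᵢ−1)) = 0.
g(0) = ΣzᵢKᵢ − 1 = 0.1867 and g(1) = 1 − Σzᵢ/Kᵢ = -1.1218, so a root lies in (0, 1).
Newton–Raphson from ψ = 0.5:
  ψ = 0.5000: g = -0.29684, g' = -0.9511 → ψ = 0.1879
  ψ = 0.1879: g = -0.01549, g' = -0.9408 → ψ = 0.1714
  ψ = 0.1714: g = 0.00012, g' = -0.9562 → ψ = 0.1716
Converged at ψ = 0.1716.
Then V = ψ·F = 0.1716·461 = 79.1 mol/h and L = F − V = 381.9 mol/h.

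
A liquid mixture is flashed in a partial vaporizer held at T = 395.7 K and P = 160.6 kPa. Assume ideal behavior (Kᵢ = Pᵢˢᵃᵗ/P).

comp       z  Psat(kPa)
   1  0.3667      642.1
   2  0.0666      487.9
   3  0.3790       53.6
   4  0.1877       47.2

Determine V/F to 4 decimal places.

Raoult's law: Kᵢ = Pᵢˢᵃᵗ/P = Pᵢˢᵃᵗ/160.6.
  K_1 = 642.1/160.6 = 3.998132, K_2 = 487.9/160.6 = 3.037983, K_3 = 53.6/160.6 = 0.333748, K_4 = 47.2/160.6 = 0.293898
Rachford–Rice: g(V/F) = Σ zᵢ(Kᵢ−1)/(1+V/F(Kᵢ−1)) = 0.
Feasibility: ΣzᵢKᵢ = 1.8501, Σzᵢ/Kᵢ = 1.8879 — both > 1, two phases present.
Iterate (Newton) starting at V/F = 0.5:
  V/F = 0.5000: g = -0.07635, g' = -1.1975 → V/F = 0.4362
  V/F = 0.4362: g = 0.00071, g' = -1.2261 → V/F = 0.4368
Converged at V/F = 0.4368.

V/F = 0.4368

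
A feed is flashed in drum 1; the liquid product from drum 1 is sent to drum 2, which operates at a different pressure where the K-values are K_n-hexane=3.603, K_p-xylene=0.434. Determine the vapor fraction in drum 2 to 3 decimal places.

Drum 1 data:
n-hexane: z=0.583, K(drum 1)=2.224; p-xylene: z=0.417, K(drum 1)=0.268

Drum 1:
Material balance + equilibrium reduce to Σ zᵢ(Kᵢ−1)/(1+ψ₁(Kᵢ−1)) = 0.
g(0) = ΣzᵢKᵢ − 1 = 0.408 and g(1) = 1 − Σzᵢ/Kᵢ = -0.818, so a root lies in (0, 1).
Newton iteration, ψ₁⁰ = 0.5:
  ψ₁ = 0.500: g = -0.0388, g' = -0.892 → ψ₁ = 0.457
  ψ₁ = 0.457: g = -0.0007, g' = -0.863 → ψ₁ = 0.456
Converged at ψ₁ = 0.456.
Drum-1 compositions:
  n-hexane: x = 0.374, y = 0.832
  p-xylene: x = 0.626, y = 0.168
Drum-2 feed = drum-1 liquid: z₂ = (0.3742, 0.6258).
Drum 2:
Rachford–Rice: g(ψ₂) = Σ zᵢ(Kᵢ−1)/(1+ψ₂(Kᵢ−1)) = 0.
g(0) = ΣzᵢKᵢ − 1 = 0.620 and g(1) = 1 − Σzᵢ/Kᵢ = -0.546, so a root lies in (0, 1).
Iterate (Newton) starting at ψ₂ = 0.44:
  ψ₂ = 0.440: g = -0.0176, g' = -0.906 → ψ₂ = 0.421
Converged at ψ₂ = 0.421.
  n-hexane: x = 0.179, y = 0.644
  p-xylene: x = 0.821, y = 0.356

V/F (drum 2) = 0.421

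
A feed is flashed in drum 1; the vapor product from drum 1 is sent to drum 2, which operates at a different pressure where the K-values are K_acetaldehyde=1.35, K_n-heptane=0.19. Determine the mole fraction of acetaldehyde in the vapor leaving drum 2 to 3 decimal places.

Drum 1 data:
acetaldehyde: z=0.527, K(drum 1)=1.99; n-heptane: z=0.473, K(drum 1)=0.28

Drum 1:
Rachford–Rice: g(ψ₁) = Σ zᵢ(Kᵢ−1)/(1+ψ₁(Kᵢ−1)) = 0.
g(0) = ΣzᵢKᵢ − 1 = 0.181 and g(1) = 1 − Σzᵢ/Kᵢ = -0.954, so a root lies in (0, 1).
Binary case is linear: z₁(K₁−1)(1+ψ₁(K₂−1)) + z₂(K₂−1)(1+ψ₁(K₁−1)) = 0
⇒ ψ₁ = [z₁(K₁−1)+z₂(K₂−1)] / [−(K₁−1)(K₂−1)] = 0.1812/0.7128 = 0.254
Drum-1 compositions:
  acetaldehyde: x = 0.421, y = 0.838
  n-heptane: x = 0.579, y = 0.162
Drum-2 feed = drum-1 vapor: z₂ = (0.8379, 0.1621).
Drum 2:
Rachford–Rice: g(ψ₂) = Σ zᵢ(Kᵢ−1)/(1+ψ₂(Kᵢ−1)) = 0.
g(0) = ΣzᵢKᵢ − 1 = 0.162 and g(1) = 1 − Σzᵢ/Kᵢ = -0.474, so a root lies in (0, 1).
Binary case is linear: z₁(K₁−1)(1+ψ₂(K₂−1)) + z₂(K₂−1)(1+ψ₂(K₁−1)) = 0
⇒ ψ₂ = [z₁(K₁−1)+z₂(K₂−1)] / [−(K₁−1)(K₂−1)] = 0.1620/0.2835 = 0.571
  acetaldehyde: x = 0.698, y = 0.943
  n-heptane: x = 0.302, y = 0.057

y_acetaldehyde (drum 2) = 0.943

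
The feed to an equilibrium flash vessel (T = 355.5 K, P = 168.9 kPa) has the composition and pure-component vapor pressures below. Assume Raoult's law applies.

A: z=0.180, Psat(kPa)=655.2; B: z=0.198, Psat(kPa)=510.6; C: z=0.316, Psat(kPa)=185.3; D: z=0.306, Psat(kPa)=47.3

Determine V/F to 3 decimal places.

Raoult's law: Kᵢ = Pᵢˢᵃᵗ/P = Pᵢˢᵃᵗ/168.9.
  K_A = 655.2/168.9 = 3.87922, K_B = 510.6/168.9 = 3.02309, K_C = 185.3/168.9 = 1.09710, K_D = 47.3/168.9 = 0.28005
Iterate (Newton) starting at V/F = 0.54:
  V/F = 0.540: g = 0.0630, g' = -0.841 → V/F = 0.615
  V/F = 0.615: g = -0.0008, g' = -0.869 → V/F = 0.614
Converged at V/F = 0.614.

V/F = 0.614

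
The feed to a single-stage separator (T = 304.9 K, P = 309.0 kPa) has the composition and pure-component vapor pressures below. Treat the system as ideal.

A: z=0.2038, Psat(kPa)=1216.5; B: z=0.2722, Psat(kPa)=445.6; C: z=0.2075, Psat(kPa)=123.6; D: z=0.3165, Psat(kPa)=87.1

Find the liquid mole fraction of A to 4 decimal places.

x_A = 0.1116

Raoult's law: Kᵢ = Pᵢˢᵃᵗ/P = Pᵢˢᵃᵗ/309.0.
  K_A = 1216.5/309.0 = 3.936893, K_B = 445.6/309.0 = 1.442071, K_C = 123.6/309.0 = 0.400000, K_D = 87.1/309.0 = 0.281877
Material balance + equilibrium reduce to Σ zᵢ(Kᵢ−1)/(1+V/F(Kᵢ−1)) = 0.
Feasibility: ΣzᵢKᵢ = 1.3671, Σzᵢ/Kᵢ = 1.8821 — both > 1, two phases present.
Newton iteration, V/F⁰ = 0.58:
  V/F = 0.5800: g = -0.26330, g' = -0.9294 → V/F = 0.2967
  V/F = 0.2967: g = -0.01405, g' = -0.9177 → V/F = 0.2814
  V/F = 0.2814: g = 0.00012, g' = -0.9336 → V/F = 0.2815
Converged at V/F = 0.2815.
Compositions from xᵢ = zᵢ/(1+V/F(Kᵢ−1)), yᵢ = Kᵢxᵢ:
  A: x = 0.1116, y = 0.4392
  B: x = 0.2421, y = 0.3491
  C: x = 0.2497, y = 0.0999
  D: x = 0.3967, y = 0.1118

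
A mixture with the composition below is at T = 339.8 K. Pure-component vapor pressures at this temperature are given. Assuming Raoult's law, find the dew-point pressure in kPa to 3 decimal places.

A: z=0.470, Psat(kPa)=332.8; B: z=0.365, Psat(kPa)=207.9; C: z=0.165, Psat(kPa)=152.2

Pdew = 235.183 kPa

At the dew point ψ → 1, so Σzᵢ/Kᵢ = 1 with Kᵢ = Pᵢˢᵃᵗ/P ⇒ 1/P = Σzᵢ/Pᵢˢᵃᵗ.
1/P = 0.470/332.8 + 0.365/207.9 + 0.165/152.2 = 0.004252 ⇒ P = 235.183 kPa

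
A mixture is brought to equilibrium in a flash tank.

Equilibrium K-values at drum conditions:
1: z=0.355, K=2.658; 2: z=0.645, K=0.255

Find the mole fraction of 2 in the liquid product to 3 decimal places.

Material balance + equilibrium reduce to Σ zᵢ(Kᵢ−1)/(1+ψ(Kᵢ−1)) = 0.
g(0) = ΣzᵢKᵢ − 1 = 0.108 and g(1) = 1 − Σzᵢ/Kᵢ = -1.663, so a root lies in (0, 1).
Binary case is linear: z₁(K₁−1)(1+ψ(K₂−1)) + z₂(K₂−1)(1+ψ(K₁−1)) = 0
⇒ ψ = [z₁(K₁−1)+z₂(K₂−1)] / [−(K₁−1)(K₂−1)] = 0.1081/1.2352 = 0.087
Compositions from xᵢ = zᵢ/(1+ψ(Kᵢ−1)), yᵢ = Kᵢxᵢ:
  1: x = 0.310, y = 0.824
  2: x = 0.690, y = 0.176

x_2 = 0.690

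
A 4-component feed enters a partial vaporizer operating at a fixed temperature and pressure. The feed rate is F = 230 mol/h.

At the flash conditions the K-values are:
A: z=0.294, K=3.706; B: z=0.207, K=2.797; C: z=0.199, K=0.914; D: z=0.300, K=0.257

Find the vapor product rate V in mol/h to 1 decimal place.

V = 151.8 mol/h

Iterate (Newton) starting at V/F = 0.5:
  V/F = 0.500: g = 0.1615, g' = -0.995 → V/F = 0.662
  V/F = 0.662: g = -0.0022, g' = -1.059 → V/F = 0.660
Converged at V/F = 0.660.
Then V = V/F·F = 0.6602·230 = 151.8 mol/h and L = F − V = 78.2 mol/h.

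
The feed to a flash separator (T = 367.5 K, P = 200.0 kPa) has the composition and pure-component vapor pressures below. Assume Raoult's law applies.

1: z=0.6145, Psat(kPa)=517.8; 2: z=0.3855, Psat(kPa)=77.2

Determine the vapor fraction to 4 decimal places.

Raoult's law: Kᵢ = Pᵢˢᵃᵗ/P = Pᵢˢᵃᵗ/200.0.
  K_1 = 517.8/200.0 = 2.589000, K_2 = 77.2/200.0 = 0.386000
Let ψ = V/F and solve Σ zᵢ(Kᵢ−1)/(1+ψ(Kᵢ−1)) = 0.
Check two-phase: ΣzᵢKᵢ = 1.7397 > 1 and Σzᵢ/Kᵢ = 1.2361 > 1, so g(0) = 0.7397 > 0 and g(1) = -0.2361 < 0.
Binary case is linear: z₁(K₁−1)(1+ψ(K₂−1)) + z₂(K₂−1)(1+ψ(K₁−1)) = 0
⇒ ψ = [z₁(K₁−1)+z₂(K₂−1)] / [−(K₁−1)(K₂−1)] = 0.73974/0.97565 = 0.7582

ψ = 0.7582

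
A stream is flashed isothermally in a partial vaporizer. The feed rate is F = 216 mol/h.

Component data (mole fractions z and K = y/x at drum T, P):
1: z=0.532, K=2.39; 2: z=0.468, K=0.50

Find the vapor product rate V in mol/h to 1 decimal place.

Material balance + equilibrium reduce to Σ zᵢ(Kᵢ−1)/(1+ψ(Kᵢ−1)) = 0.
g(0) = ΣzᵢKᵢ − 1 = 0.505 and g(1) = 1 − Σzᵢ/Kᵢ = -0.159, so a root lies in (0, 1).
Binary case is linear: z₁(K₁−1)(1+ψ(K₂−1)) + z₂(K₂−1)(1+ψ(K₁−1)) = 0
⇒ ψ = [z₁(K₁−1)+z₂(K₂−1)] / [−(K₁−1)(K₂−1)] = 0.5055/0.6950 = 0.727
Then V = ψ·F = 0.7273·216 = 157.1 mol/h and L = F − V = 58.9 mol/h.

V = 157.1 mol/h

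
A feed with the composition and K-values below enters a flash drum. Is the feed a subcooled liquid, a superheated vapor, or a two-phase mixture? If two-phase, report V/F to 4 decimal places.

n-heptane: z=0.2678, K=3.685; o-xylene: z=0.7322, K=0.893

superheated vapor

ΣzᵢKᵢ = 1.6407; Σzᵢ/Kᵢ = 0.8926.
Since Σzᵢ/Kᵢ < 1 the mixture is above its dew point — single vapor phase.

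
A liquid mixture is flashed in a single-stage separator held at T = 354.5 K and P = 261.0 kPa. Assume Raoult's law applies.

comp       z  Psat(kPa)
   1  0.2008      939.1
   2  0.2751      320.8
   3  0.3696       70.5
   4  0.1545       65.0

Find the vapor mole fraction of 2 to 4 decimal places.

y_2 = 0.3267

Raoult's law: Kᵢ = Pᵢˢᵃᵗ/P = Pᵢˢᵃᵗ/261.0.
  K_1 = 939.1/261.0 = 3.598084, K_2 = 320.8/261.0 = 1.229119, K_3 = 70.5/261.0 = 0.270115, K_4 = 65.0/261.0 = 0.249042
Rachford–Rice: g(β) = Σ zᵢ(Kᵢ−1)/(1+β(Kᵢ−1)) = 0.
Check two-phase: ΣzᵢKᵢ = 1.1989 > 1 and Σzᵢ/Kᵢ = 2.2683 > 1, so g(0) = 0.1989 > 0 and g(1) = -1.2683 < 0.
Newton–Raphson from β = 0.34:
  β = 0.3400: g = -0.17913, g' = -0.9000 → β = 0.1410
  β = 0.1410: g = 0.01244, g' = -1.0933 → β = 0.1523
  β = 0.1523: g = 0.00014, g' = -1.0695 → β = 0.1525
Converged at β = 0.1525.
Compositions from xᵢ = zᵢ/(1+β(Kᵢ−1)), yᵢ = Kᵢxᵢ:
  1: x = 0.1438, y = 0.5175
  2: x = 0.2658, y = 0.3267
  3: x = 0.4159, y = 0.1123
  4: x = 0.1745, y = 0.0435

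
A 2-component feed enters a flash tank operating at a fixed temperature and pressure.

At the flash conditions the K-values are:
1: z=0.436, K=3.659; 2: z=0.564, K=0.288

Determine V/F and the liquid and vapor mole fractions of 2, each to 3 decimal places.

Material balance + equilibrium reduce to Σ zᵢ(Kᵢ−1)/(1+V/F(Kᵢ−1)) = 0.
Check two-phase: ΣzᵢKᵢ = 1.758 > 1 and Σzᵢ/Kᵢ = 2.077 > 1, so g(0) = 0.758 > 0 and g(1) = -1.077 < 0.
Newton–Raphson from V/F = 0.5:
  V/F = 0.500: g = -0.1259, g' = -1.257 → V/F = 0.400
Converged at V/F = 0.400.
Compositions from xᵢ = zᵢ/(1+V/F(Kᵢ−1)), yᵢ = Kᵢxᵢ:
  1: x = 0.211, y = 0.773
  2: x = 0.789, y = 0.227

V/F = 0.400, x_2 = 0.789, y_2 = 0.227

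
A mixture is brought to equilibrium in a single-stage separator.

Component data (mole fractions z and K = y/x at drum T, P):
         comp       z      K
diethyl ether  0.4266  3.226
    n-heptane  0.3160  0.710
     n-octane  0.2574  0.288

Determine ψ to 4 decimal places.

Let ψ = V/F and solve Σ zᵢ(Kᵢ−1)/(1+ψ(Kᵢ−1)) = 0.
Check two-phase: ΣzᵢKᵢ = 1.6747 > 1 and Σzᵢ/Kᵢ = 1.4711 > 1, so g(0) = 0.6747 > 0 and g(1) = -0.4711 < 0.
Iterate (Newton) starting at ψ = 0.51:
  ψ = 0.5100: g = 0.04942, g' = -0.8219 → ψ = 0.5701
  ψ = 0.5701: g = 0.00020, g' = -0.8184 → ψ = 0.5704
Converged at ψ = 0.5704.

ψ = 0.5704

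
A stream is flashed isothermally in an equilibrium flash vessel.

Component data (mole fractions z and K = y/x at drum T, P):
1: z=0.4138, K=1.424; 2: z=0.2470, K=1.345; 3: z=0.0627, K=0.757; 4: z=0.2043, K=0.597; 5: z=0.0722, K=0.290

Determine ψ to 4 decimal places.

ψ = 0.5778

Let ψ = V/F and solve Σ zᵢ(Kᵢ−1)/(1+ψ(Kᵢ−1)) = 0.
g(0) = ΣzᵢKᵢ − 1 = 0.1118 and g(1) = 1 − Σzᵢ/Kᵢ = -0.1482, so a root lies in (0, 1).
Newton iteration, ψ⁰ = 0.68:
  ψ = 0.6800: g = -0.02557, g' = -0.2684 → ψ = 0.5847
  ψ = 0.5847: g = -0.00163, g' = -0.2364 → ψ = 0.5779
  ψ = 0.5779: g = -0.00001, g' = -0.2345 → ψ = 0.5778
Converged at ψ = 0.5778.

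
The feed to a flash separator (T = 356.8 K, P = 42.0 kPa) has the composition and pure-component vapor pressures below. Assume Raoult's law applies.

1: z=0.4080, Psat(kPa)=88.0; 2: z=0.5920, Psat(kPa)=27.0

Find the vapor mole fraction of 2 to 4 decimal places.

y_2 = 0.4848

Raoult's law: Kᵢ = Pᵢˢᵃᵗ/P = Pᵢˢᵃᵗ/42.0.
  K_1 = 88.0/42.0 = 2.095238, K_2 = 27.0/42.0 = 0.642857
Rachford–Rice: g(ψ) = Σ zᵢ(Kᵢ−1)/(1+ψ(Kᵢ−1)) = 0.
Check two-phase: ΣzᵢKᵢ = 1.2354 > 1 and Σzᵢ/Kᵢ = 1.1156 > 1, so g(0) = 0.2354 > 0 and g(1) = -0.1156 < 0.
Newton–Raphson from ψ = 0.5:
  ψ = 0.5000: g = 0.03135, g' = -0.3162 → ψ = 0.5991
  ψ = 0.5991: g = 0.00083, g' = -0.3006 → ψ = 0.6019
Converged at ψ = 0.6019.
Compositions from xᵢ = zᵢ/(1+ψ(Kᵢ−1)), yᵢ = Kᵢxᵢ:
  1: x = 0.2459, y = 0.5152
  2: x = 0.7541, y = 0.4848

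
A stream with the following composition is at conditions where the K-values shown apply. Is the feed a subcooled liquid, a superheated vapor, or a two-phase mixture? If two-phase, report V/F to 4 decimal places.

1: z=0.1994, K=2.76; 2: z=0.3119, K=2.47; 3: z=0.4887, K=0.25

ΣzᵢKᵢ = 1.4429; Σzᵢ/Kᵢ = 2.1533.
Both exceed 1, so a two-phase solution exists.
Material balance + equilibrium reduce to Σ zᵢ(Kᵢ−1)/(1+ψ(Kᵢ−1)) = 0.
Iterate (Newton) starting at ψ = 0.5:
  ψ = 0.5000: g = -0.13551, g' = -1.1024 → ψ = 0.3771
  ψ = 0.3771: g = -0.00513, g' = -1.0366 → ψ = 0.3721
Converged at ψ = 0.3721.

two-phase, V/F = 0.3721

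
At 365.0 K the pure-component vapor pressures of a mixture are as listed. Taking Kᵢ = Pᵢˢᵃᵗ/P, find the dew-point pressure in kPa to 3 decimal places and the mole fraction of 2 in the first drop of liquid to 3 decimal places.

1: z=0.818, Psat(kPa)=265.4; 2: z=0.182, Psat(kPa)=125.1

At the dew point ψ → 1, so Σzᵢ/Kᵢ = 1 with Kᵢ = Pᵢˢᵃᵗ/P ⇒ 1/P = Σzᵢ/Pᵢˢᵃᵗ.
1/P = 0.818/265.4 + 0.182/125.1 = 0.004537 ⇒ P = 220.411 kPa
xᵢ = zᵢP/Pᵢˢᵃᵗ ⇒ x_2 = 0.182·220.411/125.1 = 0.321

Pdew = 220.411 kPa, x_2 = 0.321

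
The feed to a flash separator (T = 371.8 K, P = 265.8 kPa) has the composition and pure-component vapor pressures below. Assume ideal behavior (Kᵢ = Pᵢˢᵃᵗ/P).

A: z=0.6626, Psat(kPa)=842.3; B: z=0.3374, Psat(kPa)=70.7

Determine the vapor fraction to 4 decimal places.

Raoult's law: Kᵢ = Pᵢˢᵃᵗ/P = Pᵢˢᵃᵗ/265.8.
  K_A = 842.3/265.8 = 3.168924, K_B = 70.7/265.8 = 0.265989
Material balance + equilibrium reduce to Σ zᵢ(Kᵢ−1)/(1+ψ(Kᵢ−1)) = 0.
g(0) = ΣzᵢKᵢ − 1 = 1.1895 and g(1) = 1 − Σzᵢ/Kᵢ = -0.4776, so a root lies in (0, 1).
Newton–Raphson from ψ = 0.56:
  ψ = 0.5600: g = 0.22843, g' = -1.1596 → ψ = 0.7570
  ψ = 0.7570: g = -0.01335, g' = -1.3672 → ψ = 0.7472
Converged at ψ = 0.7472.

ψ = 0.7472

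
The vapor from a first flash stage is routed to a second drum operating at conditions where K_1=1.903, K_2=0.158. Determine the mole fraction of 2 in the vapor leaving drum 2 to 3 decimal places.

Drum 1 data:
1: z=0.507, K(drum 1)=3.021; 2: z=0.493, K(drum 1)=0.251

Drum 1:
Newton–Raphson from ψ₁ = 0.5:
  ψ₁ = 0.500: g = -0.0807, g' = -1.219 → ψ₁ = 0.434
  ψ₁ = 0.434: g = -0.0010, g' = -1.195 → ψ₁ = 0.433
Converged at ψ₁ = 0.433.
Drum-1 compositions:
  1: x = 0.270, y = 0.817
  2: x = 0.730, y = 0.183
Drum-2 feed = drum-1 vapor: z₂ = (0.8169, 0.1831).
Drum 2:
Let ψ₂ = V/F and solve Σ zᵢ(Kᵢ−1)/(1+ψ₂(Kᵢ−1)) = 0.
Feasibility: ΣzᵢKᵢ = 1.583, Σzᵢ/Kᵢ = 1.588 — both > 1, two phases present.
Binary case is linear: z₁(K₁−1)(1+ψ₂(K₂−1)) + z₂(K₂−1)(1+ψ₂(K₁−1)) = 0
⇒ ψ₂ = [z₁(K₁−1)+z₂(K₂−1)] / [−(K₁−1)(K₂−1)] = 0.5834/0.7603 = 0.767
  1: x = 0.483, y = 0.918
  2: x = 0.517, y = 0.082

y_2 (drum 2) = 0.082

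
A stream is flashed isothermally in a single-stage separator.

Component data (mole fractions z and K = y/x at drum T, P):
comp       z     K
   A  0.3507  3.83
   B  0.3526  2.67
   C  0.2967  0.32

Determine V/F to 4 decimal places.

Material balance + equilibrium reduce to Σ zᵢ(Kᵢ−1)/(1+V/F(Kᵢ−1)) = 0.
g(0) = ΣzᵢKᵢ − 1 = 1.3796 and g(1) = 1 − Σzᵢ/Kᵢ = -0.1508, so a root lies in (0, 1).
Newton iteration, V/F⁰ = 0.5:
  V/F = 0.5000: g = 0.42617, g' = -1.0886 → V/F = 0.8915
  V/F = 0.8915: g = 0.00597, g' = -1.2698 → V/F = 0.8962
Converged at V/F = 0.8962.

V/F = 0.8962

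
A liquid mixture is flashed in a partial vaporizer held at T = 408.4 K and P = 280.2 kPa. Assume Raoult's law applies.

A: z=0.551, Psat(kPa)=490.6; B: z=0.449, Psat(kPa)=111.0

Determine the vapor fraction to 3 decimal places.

ψ = 0.315

Raoult's law: Kᵢ = Pᵢˢᵃᵗ/P = Pᵢˢᵃᵗ/280.2.
  K_A = 490.6/280.2 = 1.75089, K_B = 111.0/280.2 = 0.39615
Binary case is linear: z₁(K₁−1)(1+ψ(K₂−1)) + z₂(K₂−1)(1+ψ(K₁−1)) = 0
⇒ ψ = [z₁(K₁−1)+z₂(K₂−1)] / [−(K₁−1)(K₂−1)] = 0.1426/0.4534 = 0.315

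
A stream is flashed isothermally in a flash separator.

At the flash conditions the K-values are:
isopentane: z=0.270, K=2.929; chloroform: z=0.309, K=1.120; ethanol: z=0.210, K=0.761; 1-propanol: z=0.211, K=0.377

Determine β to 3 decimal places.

β = 0.617

Rachford–Rice: g(β) = Σ zᵢ(Kᵢ−1)/(1+β(Kᵢ−1)) = 0.
Check two-phase: ΣzᵢKᵢ = 1.376 > 1 and Σzᵢ/Kᵢ = 1.204 > 1, so g(0) = 0.376 > 0 and g(1) = -0.204 < 0.
Newton–Raphson from β = 0.5:
  β = 0.500: g = 0.0522, g' = -0.453 → β = 0.615
  β = 0.615: g = 0.0007, g' = -0.446 → β = 0.617
Converged at β = 0.617.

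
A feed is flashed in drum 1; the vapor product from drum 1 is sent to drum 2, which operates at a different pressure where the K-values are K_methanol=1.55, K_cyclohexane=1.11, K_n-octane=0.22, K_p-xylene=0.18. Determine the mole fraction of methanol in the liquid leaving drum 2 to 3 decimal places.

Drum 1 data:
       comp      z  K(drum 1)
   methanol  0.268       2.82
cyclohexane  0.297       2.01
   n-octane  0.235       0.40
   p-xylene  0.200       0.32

Drum 1:
Newton–Raphson from ψ₁ = 0.5:
  ψ₁ = 0.500: g = 0.0472, g' = -0.762 → ψ₁ = 0.562
Converged at ψ₁ = 0.562.
Drum-1 compositions:
  methanol: x = 0.133, y = 0.374
  cyclohexane: x = 0.190, y = 0.381
  n-octane: x = 0.354, y = 0.142
  p-xylene: x = 0.324, y = 0.104
Drum-2 feed = drum-1 vapor: z₂ = (0.3738, 0.3809, 0.1418, 0.1035).
Drum 2:
Let ψ₂ = V/F and solve Σ zᵢ(Kᵢ−1)/(1+ψ₂(Kᵢ−1)) = 0.
Feasibility: ΣzᵢKᵢ = 1.052, Σzᵢ/Kᵢ = 1.804 — both > 1, two phases present.
Iterate (Newton) starting at ψ₂ = 0.63:
  ψ₂ = 0.630: g = -0.2012, g' = -0.698 → ψ₂ = 0.342
  ψ₂ = 0.342: g = -0.0552, g' = -0.379 → ψ₂ = 0.196
  ψ₂ = 0.196: g = -0.0051, g' = -0.316 → ψ₂ = 0.180
Converged at ψ₂ = 0.180.
  methanol: x = 0.340, y = 0.527
  cyclohexane: x = 0.374, y = 0.415
  n-octane: x = 0.165, y = 0.036
  p-xylene: x = 0.121, y = 0.022

x_methanol (drum 2) = 0.340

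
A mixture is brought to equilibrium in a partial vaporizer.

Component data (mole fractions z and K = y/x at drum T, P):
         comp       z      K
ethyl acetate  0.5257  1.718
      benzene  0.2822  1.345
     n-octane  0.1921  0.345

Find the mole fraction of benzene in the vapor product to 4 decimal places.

y_benzene = 0.2900

Newton iteration, ψ⁰ = 0.45:
  ψ = 0.4500: g = 0.19114, g' = -0.3457 → ψ = 1.0000
  ψ = 1.0000: g = -0.07262, g' = -0.8028 → ψ = 0.9095
  ψ = 0.9095: g = -0.00881, g' = -0.6230 → ψ = 0.8954
  ψ = 0.8954: g = -0.00015, g' = -0.6020 → ψ = 0.8951
Converged at ψ = 0.8951.
Compositions from xᵢ = zᵢ/(1+ψ(Kᵢ−1)), yᵢ = Kᵢxᵢ:
  ethyl acetate: x = 0.3200, y = 0.5498
  benzene: x = 0.2156, y = 0.2900
  n-octane: x = 0.4644, y = 0.1602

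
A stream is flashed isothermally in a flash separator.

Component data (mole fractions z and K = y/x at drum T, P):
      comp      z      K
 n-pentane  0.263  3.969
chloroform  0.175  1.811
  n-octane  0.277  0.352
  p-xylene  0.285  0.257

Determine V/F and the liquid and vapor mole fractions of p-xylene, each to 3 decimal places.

V/F = 0.328, x_p-xylene = 0.377, y_p-xylene = 0.097

Newton–Raphson from V/F = 0.5:
  V/F = 0.500: g = -0.1872, g' = -1.087 → V/F = 0.328
Converged at V/F = 0.328.
Compositions from xᵢ = zᵢ/(1+V/F(Kᵢ−1)), yᵢ = Kᵢxᵢ:
  n-pentane: x = 0.133, y = 0.529
  chloroform: x = 0.138, y = 0.250
  n-octane: x = 0.352, y = 0.124
  p-xylene: x = 0.377, y = 0.097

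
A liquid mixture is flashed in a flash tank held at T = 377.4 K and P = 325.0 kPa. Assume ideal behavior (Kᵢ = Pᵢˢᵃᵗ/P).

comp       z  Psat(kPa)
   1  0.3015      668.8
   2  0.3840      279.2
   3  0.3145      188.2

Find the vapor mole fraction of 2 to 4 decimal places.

y_2 = 0.3512

Raoult's law: Kᵢ = Pᵢˢᵃᵗ/P = Pᵢˢᵃᵗ/325.0.
  K_1 = 668.8/325.0 = 2.057846, K_2 = 279.2/325.0 = 0.859077, K_3 = 188.2/325.0 = 0.579077
Let β = V/F and solve Σ zᵢ(Kᵢ−1)/(1+β(Kᵢ−1)) = 0.
Feasibility: ΣzᵢKᵢ = 1.1324, Σzᵢ/Kᵢ = 1.1366 — both > 1, two phases present.
Iterate (Newton) starting at β = 0.5:
  β = 0.5000: g = -0.01728, g' = -0.2425 → β = 0.4288
  β = 0.4288: g = 0.00029, g' = -0.2513 → β = 0.4299
Converged at β = 0.4299.
Compositions from xᵢ = zᵢ/(1+β(Kᵢ−1)), yᵢ = Kᵢxᵢ:
  1: x = 0.2072, y = 0.4265
  2: x = 0.4088, y = 0.3512
  3: x = 0.3840, y = 0.2224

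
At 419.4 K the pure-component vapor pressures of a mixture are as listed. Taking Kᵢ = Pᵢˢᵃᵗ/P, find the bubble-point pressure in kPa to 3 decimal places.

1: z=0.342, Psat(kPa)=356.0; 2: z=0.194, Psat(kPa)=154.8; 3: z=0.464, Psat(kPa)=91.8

At the bubble point ψ → 0, so ΣzᵢKᵢ = 1 with Kᵢ = Pᵢˢᵃᵗ/P ⇒ P = ΣzᵢPᵢˢᵃᵗ.
P = 0.342·356.0 + 0.194·154.8 + 0.464·91.8 = 194.378 kPa

Pbub = 194.378 kPa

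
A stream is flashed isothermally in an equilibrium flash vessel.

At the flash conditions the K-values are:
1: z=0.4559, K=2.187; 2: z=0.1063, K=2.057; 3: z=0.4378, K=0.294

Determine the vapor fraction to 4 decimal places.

Material balance + equilibrium reduce to Σ zᵢ(Kᵢ−1)/(1+ψ(Kᵢ−1)) = 0.
Feasibility: ΣzᵢKᵢ = 1.3444, Σzᵢ/Kᵢ = 1.7493 — both > 1, two phases present.
Newton–Raphson from ψ = 0.5:
  ψ = 0.5000: g = -0.06461, g' = -0.8251 → ψ = 0.4217
  ψ = 0.4217: g = -0.00176, g' = -0.7845 → ψ = 0.4194
Converged at ψ = 0.4194.

ψ = 0.4194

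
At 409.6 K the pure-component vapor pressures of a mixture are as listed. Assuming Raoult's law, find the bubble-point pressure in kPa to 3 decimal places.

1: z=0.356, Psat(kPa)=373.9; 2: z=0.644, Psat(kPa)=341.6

At the bubble point ψ → 0, so ΣzᵢKᵢ = 1 with Kᵢ = Pᵢˢᵃᵗ/P ⇒ P = ΣzᵢPᵢˢᵃᵗ.
P = 0.356·373.9 + 0.644·341.6 = 353.099 kPa

Pbub = 353.099 kPa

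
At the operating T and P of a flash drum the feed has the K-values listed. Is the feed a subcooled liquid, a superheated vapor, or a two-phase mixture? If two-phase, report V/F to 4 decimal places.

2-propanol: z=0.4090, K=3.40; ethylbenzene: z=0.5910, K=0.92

ΣzᵢKᵢ = 1.9343; Σzᵢ/Kᵢ = 0.7627.
Since Σzᵢ/Kᵢ < 1 the mixture is above its dew point — single vapor phase.

superheated vapor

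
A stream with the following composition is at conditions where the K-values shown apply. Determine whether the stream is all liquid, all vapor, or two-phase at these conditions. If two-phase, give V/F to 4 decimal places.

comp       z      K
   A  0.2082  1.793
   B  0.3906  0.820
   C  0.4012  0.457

ΣzᵢKᵢ = 0.8769; Σzᵢ/Kᵢ = 1.4704.
Since ΣzᵢKᵢ < 1 the mixture is below its bubble point — single liquid phase.

all liquid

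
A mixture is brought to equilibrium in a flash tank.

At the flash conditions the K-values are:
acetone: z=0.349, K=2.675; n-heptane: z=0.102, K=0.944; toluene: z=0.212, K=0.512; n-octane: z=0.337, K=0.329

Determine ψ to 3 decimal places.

ψ = 0.272

Rachford–Rice: g(ψ) = Σ zᵢ(Kᵢ−1)/(1+ψ(Kᵢ−1)) = 0.
Feasibility: ΣzᵢKᵢ = 1.249, Σzᵢ/Kᵢ = 1.677 — both > 1, two phases present.
Iterate (Newton) starting at ψ = 0.5:
  ψ = 0.500: g = -0.1649, g' = -0.722 → ψ = 0.272
Converged at ψ = 0.272.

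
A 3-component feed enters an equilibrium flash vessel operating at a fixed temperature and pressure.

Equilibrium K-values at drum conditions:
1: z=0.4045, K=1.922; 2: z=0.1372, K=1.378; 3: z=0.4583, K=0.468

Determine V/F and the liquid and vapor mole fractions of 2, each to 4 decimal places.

V/F = 0.4191, x_2 = 0.1184, y_2 = 0.1632

Material balance + equilibrium reduce to Σ zᵢ(Kᵢ−1)/(1+V/F(Kᵢ−1)) = 0.
g(0) = ΣzᵢKᵢ − 1 = 0.1810 and g(1) = 1 − Σzᵢ/Kᵢ = -0.2893, so a root lies in (0, 1).
Iterate (Newton) starting at V/F = 0.5:
  V/F = 0.5000: g = -0.03329, g' = -0.4157 → V/F = 0.4199
  V/F = 0.4199: g = -0.00034, g' = -0.4084 → V/F = 0.4191
Converged at V/F = 0.4191.
Compositions from xᵢ = zᵢ/(1+V/F(Kᵢ−1)), yᵢ = Kᵢxᵢ:
  1: x = 0.2918, y = 0.5608
  2: x = 0.1184, y = 0.1632
  3: x = 0.5898, y = 0.2760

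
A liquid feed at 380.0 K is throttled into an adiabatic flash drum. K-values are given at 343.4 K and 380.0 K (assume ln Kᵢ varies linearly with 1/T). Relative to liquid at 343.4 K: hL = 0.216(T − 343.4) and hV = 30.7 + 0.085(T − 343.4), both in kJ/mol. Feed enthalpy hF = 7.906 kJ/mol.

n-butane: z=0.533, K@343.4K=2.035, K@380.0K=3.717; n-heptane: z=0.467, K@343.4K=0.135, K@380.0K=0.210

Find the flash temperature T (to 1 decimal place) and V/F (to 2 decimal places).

Adiabatic flash: solve Rachford–Rice at each trial T, then check hF = ψ·hV(T) + (1−ψ)·hL(T).
  T = 343.4 K: K = (2.035, 0.135), RR gives ψ = 0.165, H_out = 5.065 kJ/mol
  T = 380.0 K: K = (3.717, 0.210), RR gives ψ = 0.503, H_out = 20.931 kJ/mol
  T = 361.7 K: K = (2.793, 0.170), RR gives ψ = 0.382, H_out = 14.760 kJ/mol
  T = 352.5 K: K = (2.392, 0.152), RR gives ψ = 0.293, H_out = 10.609 kJ/mol
  T = 347.9 K: K = (2.206, 0.143), RR gives ψ = 0.235, H_out = 8.049 kJ/mol
  T = 345.6 K: K = (2.118, 0.139), RR gives ψ = 0.201, H_out = 6.594 kJ/mol
Linear interpolation between T = 345.6 (H_out = 6.594) and T = 347.9 (H_out = 8.049) on hF = 7.906 gives T ≈ 347.7 K, at which ψ = 0.23.

T = 347.7 K, V/F = 0.23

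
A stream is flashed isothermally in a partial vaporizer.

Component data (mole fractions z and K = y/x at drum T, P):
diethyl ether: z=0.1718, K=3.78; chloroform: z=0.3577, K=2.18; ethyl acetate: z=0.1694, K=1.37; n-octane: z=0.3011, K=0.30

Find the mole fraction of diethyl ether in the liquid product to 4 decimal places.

Newton iteration, ψ⁰ = 0.61:
  ψ = 0.6100: g = 0.10589, g' = -0.8159 → ψ = 0.7398
  ψ = 0.7398: g = -0.00633, g' = -0.9331 → ψ = 0.7330
Converged at ψ = 0.7330.
Compositions from xᵢ = zᵢ/(1+ψ(Kᵢ−1)), yᵢ = Kᵢxᵢ:
  diethyl ether: x = 0.0566, y = 0.2138
  chloroform: x = 0.1918, y = 0.4181
  ethyl acetate: x = 0.1333, y = 0.1826
  n-octane: x = 0.6184, y = 0.1855

x_diethyl ether = 0.0566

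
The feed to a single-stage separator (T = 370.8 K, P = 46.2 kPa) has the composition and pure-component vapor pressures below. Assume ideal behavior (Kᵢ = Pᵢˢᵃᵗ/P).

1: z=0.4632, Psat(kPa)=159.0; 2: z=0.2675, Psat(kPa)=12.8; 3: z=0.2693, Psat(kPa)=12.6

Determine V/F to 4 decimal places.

V/F = 0.4189

Raoult's law: Kᵢ = Pᵢˢᵃᵗ/P = Pᵢˢᵃᵗ/46.2.
  K_1 = 159.0/46.2 = 3.441558, K_2 = 12.8/46.2 = 0.277056, K_3 = 12.6/46.2 = 0.272727
Newton–Raphson from V/F = 0.5:
  V/F = 0.5000: g = -0.10139, g' = -1.2545 → V/F = 0.4192
  V/F = 0.4192: g = -0.00031, g' = -1.2570 → V/F = 0.4189
Converged at V/F = 0.4189.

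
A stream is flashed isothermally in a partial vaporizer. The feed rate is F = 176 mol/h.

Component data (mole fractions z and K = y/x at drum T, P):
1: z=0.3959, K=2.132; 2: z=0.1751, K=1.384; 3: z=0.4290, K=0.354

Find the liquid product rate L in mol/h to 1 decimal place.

Rachford–Rice: g(ψ) = Σ zᵢ(Kᵢ−1)/(1+ψ(Kᵢ−1)) = 0.
Check two-phase: ΣzᵢKᵢ = 1.2383 > 1 and Σzᵢ/Kᵢ = 1.5241 > 1, so g(0) = 0.2383 > 0 and g(1) = -0.5241 < 0.
Newton iteration, ψ⁰ = 0.5:
  ψ = 0.5000: g = -0.06677, g' = -0.6157 → ψ = 0.3916
  ψ = 0.3916: g = -0.00199, g' = -0.5839 → ψ = 0.3881
Converged at ψ = 0.3881.
Then V = ψ·F = 0.3881·176 = 68.3 mol/h and L = F − V = 107.7 mol/h.

L = 107.7 mol/h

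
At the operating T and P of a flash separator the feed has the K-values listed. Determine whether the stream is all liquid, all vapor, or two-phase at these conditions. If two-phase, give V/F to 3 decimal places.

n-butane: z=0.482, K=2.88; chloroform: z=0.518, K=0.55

two-phase, V/F = 0.796

ΣzᵢKᵢ = 1.673; Σzᵢ/Kᵢ = 1.109.
Both exceed 1, so a two-phase solution exists.
Material balance + equilibrium reduce to Σ zᵢ(Kᵢ−1)/(1+ψ(Kᵢ−1)) = 0.
Newton–Raphson from ψ = 0.5:
  ψ = 0.500: g = 0.1663, g' = -0.627 → ψ = 0.765
  ψ = 0.765: g = 0.0161, g' = -0.530 → ψ = 0.796
Converged at ψ = 0.796.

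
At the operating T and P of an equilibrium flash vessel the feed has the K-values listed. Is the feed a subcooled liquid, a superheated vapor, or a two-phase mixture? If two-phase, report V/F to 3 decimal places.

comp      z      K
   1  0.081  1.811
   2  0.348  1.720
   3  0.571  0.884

superheated vapor

ΣzᵢKᵢ = 1.250; Σzᵢ/Kᵢ = 0.893.
Since Σzᵢ/Kᵢ < 1 the mixture is above its dew point — single vapor phase.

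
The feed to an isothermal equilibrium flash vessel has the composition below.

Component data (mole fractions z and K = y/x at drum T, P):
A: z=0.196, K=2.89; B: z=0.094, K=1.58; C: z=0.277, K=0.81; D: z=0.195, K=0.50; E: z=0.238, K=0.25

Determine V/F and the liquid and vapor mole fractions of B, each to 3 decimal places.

V/F = 0.119, x_B = 0.088, y_B = 0.139

Iterate (Newton) starting at V/F = 0.5:
  V/F = 0.500: g = -0.2410, g' = -0.646 → V/F = 0.127
  V/F = 0.127: g = -0.0056, g' = -0.713 → V/F = 0.119
Converged at V/F = 0.119.
Compositions from xᵢ = zᵢ/(1+V/F(Kᵢ−1)), yᵢ = Kᵢxᵢ:
  A: x = 0.160, y = 0.463
  B: x = 0.088, y = 0.139
  C: x = 0.283, y = 0.230
  D: x = 0.207, y = 0.104
  E: x = 0.261, y = 0.065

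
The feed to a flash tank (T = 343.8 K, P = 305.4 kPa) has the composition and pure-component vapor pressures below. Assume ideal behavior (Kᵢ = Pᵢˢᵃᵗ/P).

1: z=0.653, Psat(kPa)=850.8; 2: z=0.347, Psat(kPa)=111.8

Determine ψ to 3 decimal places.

ψ = 0.836

Raoult's law: Kᵢ = Pᵢˢᵃᵗ/P = Pᵢˢᵃᵗ/305.4.
  K_1 = 850.8/305.4 = 2.78585, K_2 = 111.8/305.4 = 0.36608
Binary case is linear: z₁(K₁−1)(1+ψ(K₂−1)) + z₂(K₂−1)(1+ψ(K₁−1)) = 0
⇒ ψ = [z₁(K₁−1)+z₂(K₂−1)] / [−(K₁−1)(K₂−1)] = 0.9462/1.1321 = 0.836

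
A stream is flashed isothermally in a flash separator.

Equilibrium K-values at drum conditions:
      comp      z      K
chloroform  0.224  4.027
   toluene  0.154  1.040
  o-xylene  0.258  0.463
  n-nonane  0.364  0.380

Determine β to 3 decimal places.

β = 0.215

Material balance + equilibrium reduce to Σ zᵢ(Kᵢ−1)/(1+β(Kᵢ−1)) = 0.
Check two-phase: ΣzᵢKᵢ = 1.320 > 1 and Σzᵢ/Kᵢ = 1.719 > 1, so g(0) = 0.320 > 0 and g(1) = -0.719 < 0.
Newton–Raphson from β = 0.49:
  β = 0.490: g = -0.2331, g' = -0.759 → β = 0.183
  β = 0.183: g = 0.0345, g' = -1.120 → β = 0.214
  β = 0.214: g = 0.0013, g' = -1.038 → β = 0.215
Converged at β = 0.215.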